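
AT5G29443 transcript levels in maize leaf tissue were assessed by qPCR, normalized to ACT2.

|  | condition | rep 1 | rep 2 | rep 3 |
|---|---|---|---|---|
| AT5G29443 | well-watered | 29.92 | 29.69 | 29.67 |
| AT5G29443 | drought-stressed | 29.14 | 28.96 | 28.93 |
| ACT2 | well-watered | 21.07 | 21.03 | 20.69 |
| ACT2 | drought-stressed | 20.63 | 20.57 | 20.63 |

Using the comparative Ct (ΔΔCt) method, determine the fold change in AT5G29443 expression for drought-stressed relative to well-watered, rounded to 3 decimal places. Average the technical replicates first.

1.347

Mean Ct: AT5G29443 well-watered 29.760; AT5G29443 drought-stressed 29.010; ACT2 well-watered 20.930; ACT2 drought-stressed 20.610
ΔCt(well-watered) = 29.760 − 20.930 = 8.830
ΔCt(drought-stressed) = 29.010 − 20.610 = 8.400
ΔΔCt = 8.400 − 8.830 = -0.430
Fold change = 2^(−(-0.430)) = 2^0.430 = 1.3472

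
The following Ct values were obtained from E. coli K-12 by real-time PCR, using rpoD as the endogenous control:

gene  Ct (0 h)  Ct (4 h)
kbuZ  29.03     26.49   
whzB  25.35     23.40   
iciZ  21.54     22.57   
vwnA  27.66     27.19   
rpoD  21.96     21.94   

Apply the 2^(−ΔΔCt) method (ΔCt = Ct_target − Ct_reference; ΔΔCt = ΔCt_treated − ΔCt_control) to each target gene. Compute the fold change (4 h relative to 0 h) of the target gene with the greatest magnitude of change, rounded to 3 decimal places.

kbuZ: ΔΔCt = (26.49−21.94) − (29.03−21.96) = 4.55 − 7.07 = -2.52; fold change = 2^2.52 = 5.736
whzB: ΔΔCt = (23.40−21.94) − (25.35−21.96) = 1.46 − 3.39 = -1.93; fold change = 2^1.93 = 3.811
iciZ: ΔΔCt = (22.57−21.94) − (21.54−21.96) = 0.63 − (-0.42) = 1.05; fold change = 2^-1.05 = 0.483
vwnA: ΔΔCt = (27.19−21.94) − (27.66−21.96) = 5.25 − 5.70 = -0.45; fold change = 2^0.45 = 1.366
kbuZ has the largest |ΔΔCt| = 2.52.

5.736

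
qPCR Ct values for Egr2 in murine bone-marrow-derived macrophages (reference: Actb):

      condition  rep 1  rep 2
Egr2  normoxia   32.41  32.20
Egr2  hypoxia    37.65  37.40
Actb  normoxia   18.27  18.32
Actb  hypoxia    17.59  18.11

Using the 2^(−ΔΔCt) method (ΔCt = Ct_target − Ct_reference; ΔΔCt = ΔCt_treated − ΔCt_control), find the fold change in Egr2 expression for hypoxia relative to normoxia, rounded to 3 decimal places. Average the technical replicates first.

Mean Ct: Egr2 normoxia 32.305; Egr2 hypoxia 37.525; Actb normoxia 18.295; Actb hypoxia 17.850
ΔCt(normoxia) = 32.305 − 18.295 = 14.010
ΔCt(hypoxia) = 37.525 − 17.850 = 19.675
ΔΔCt = 19.675 − 14.010 = 5.665
Fold change = 2^(−5.665) = 0.0197

0.020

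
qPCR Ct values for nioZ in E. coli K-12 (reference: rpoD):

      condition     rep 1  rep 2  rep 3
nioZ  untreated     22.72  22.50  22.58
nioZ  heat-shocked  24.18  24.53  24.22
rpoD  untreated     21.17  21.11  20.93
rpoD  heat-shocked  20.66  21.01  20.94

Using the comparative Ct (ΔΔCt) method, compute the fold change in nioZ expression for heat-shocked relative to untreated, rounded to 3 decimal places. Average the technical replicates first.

Mean Ct: nioZ untreated 22.600; nioZ heat-shocked 24.310; rpoD untreated 21.070; rpoD heat-shocked 20.870
ΔCt(untreated) = 22.600 − 21.070 = 1.530
ΔCt(heat-shocked) = 24.310 − 20.870 = 3.440
ΔΔCt = 3.440 − 1.530 = 1.910
Fold change = 2^(−1.910) = 0.2661

0.266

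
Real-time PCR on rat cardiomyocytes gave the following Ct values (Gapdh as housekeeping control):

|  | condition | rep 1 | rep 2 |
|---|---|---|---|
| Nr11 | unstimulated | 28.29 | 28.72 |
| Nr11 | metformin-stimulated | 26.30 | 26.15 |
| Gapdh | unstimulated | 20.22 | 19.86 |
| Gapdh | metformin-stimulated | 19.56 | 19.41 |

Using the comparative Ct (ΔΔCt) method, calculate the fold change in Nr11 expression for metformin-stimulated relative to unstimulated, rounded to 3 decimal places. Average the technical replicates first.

3.306

Mean Ct: Nr11 unstimulated 28.505; Nr11 metformin-stimulated 26.225; Gapdh unstimulated 20.040; Gapdh metformin-stimulated 19.485
ΔCt(unstimulated) = 28.505 − 20.040 = 8.465
ΔCt(metformin-stimulated) = 26.225 − 19.485 = 6.740
ΔΔCt = 6.740 − 8.465 = -1.725
Fold change = 2^(−(-1.725)) = 2^1.725 = 3.3058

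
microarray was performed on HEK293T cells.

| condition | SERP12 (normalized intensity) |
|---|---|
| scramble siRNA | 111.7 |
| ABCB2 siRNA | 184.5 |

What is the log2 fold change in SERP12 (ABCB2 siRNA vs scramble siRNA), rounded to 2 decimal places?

0.72

Fold change = 184.5 / 111.7 = 1.6517
log2(1.6517) = 0.724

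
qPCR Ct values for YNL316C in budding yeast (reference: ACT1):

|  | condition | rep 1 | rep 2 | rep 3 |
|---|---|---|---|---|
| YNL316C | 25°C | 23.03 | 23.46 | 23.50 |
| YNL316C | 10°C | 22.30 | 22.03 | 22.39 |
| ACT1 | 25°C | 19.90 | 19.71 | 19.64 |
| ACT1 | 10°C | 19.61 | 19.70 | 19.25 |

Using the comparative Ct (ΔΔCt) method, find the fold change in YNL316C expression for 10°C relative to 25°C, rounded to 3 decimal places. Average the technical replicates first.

1.815

Mean Ct: YNL316C 25°C 23.330; YNL316C 10°C 22.240; ACT1 25°C 19.750; ACT1 10°C 19.520
ΔCt(25°C) = 23.330 − 19.750 = 3.580
ΔCt(10°C) = 22.240 − 19.520 = 2.720
ΔΔCt = 2.720 − 3.580 = -0.860
Fold change = 2^(−(-0.860)) = 2^0.860 = 1.8150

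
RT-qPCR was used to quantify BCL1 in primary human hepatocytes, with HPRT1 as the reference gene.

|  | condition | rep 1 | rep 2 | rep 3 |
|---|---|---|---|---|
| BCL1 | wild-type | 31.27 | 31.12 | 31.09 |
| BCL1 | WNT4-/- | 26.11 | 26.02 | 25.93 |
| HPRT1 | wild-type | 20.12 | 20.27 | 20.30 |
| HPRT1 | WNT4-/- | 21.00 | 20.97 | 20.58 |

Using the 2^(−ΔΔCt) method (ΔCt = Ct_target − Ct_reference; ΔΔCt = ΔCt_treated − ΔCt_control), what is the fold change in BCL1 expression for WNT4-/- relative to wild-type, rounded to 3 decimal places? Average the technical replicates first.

Mean Ct: BCL1 wild-type 31.160; BCL1 WNT4-/- 26.020; HPRT1 wild-type 20.230; HPRT1 WNT4-/- 20.850
ΔCt(wild-type) = 31.160 − 20.230 = 10.930
ΔCt(WNT4-/-) = 26.020 − 20.850 = 5.170
ΔΔCt = 5.170 − 10.930 = -5.760
Fold change = 2^(−(-5.760)) = 2^5.760 = 54.1917

54.192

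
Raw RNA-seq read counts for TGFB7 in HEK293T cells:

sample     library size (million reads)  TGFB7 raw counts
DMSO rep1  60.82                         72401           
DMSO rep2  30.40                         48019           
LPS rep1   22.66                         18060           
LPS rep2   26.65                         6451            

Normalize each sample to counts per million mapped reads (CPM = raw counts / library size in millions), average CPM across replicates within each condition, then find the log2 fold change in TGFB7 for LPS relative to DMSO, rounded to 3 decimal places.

CPM(DMSO rep1) = 72401 / 60.82 = 1190.4143
CPM(DMSO rep2) = 48019 / 30.40 = 1579.5724
CPM(LPS rep1) = 18060 / 22.66 = 796.9991
CPM(LPS rep2) = 6451 / 26.65 = 242.0638
mean CPM(DMSO) = 1384.9934; mean CPM(LPS) = 519.5315
Fold change = 519.5315 / 1384.9934 = 0.37511
log2(0.37511) = -1.4146

-1.415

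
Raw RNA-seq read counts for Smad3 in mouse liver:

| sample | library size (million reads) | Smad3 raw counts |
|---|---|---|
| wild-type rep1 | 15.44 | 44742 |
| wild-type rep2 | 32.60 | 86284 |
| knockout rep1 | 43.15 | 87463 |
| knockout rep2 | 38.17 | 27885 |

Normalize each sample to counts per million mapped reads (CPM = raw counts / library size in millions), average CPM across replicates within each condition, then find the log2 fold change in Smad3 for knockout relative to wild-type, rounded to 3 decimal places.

CPM(wild-type rep1) = 44742 / 15.44 = 2897.7979
CPM(wild-type rep2) = 86284 / 32.60 = 2646.7485
CPM(knockout rep1) = 87463 / 43.15 = 2026.9525
CPM(knockout rep2) = 27885 / 38.17 = 730.5476
mean CPM(wild-type) = 2772.2732; mean CPM(knockout) = 1378.7500
Fold change = 1378.7500 / 2772.2732 = 0.49734
log2(0.49734) = -1.0077

-1.008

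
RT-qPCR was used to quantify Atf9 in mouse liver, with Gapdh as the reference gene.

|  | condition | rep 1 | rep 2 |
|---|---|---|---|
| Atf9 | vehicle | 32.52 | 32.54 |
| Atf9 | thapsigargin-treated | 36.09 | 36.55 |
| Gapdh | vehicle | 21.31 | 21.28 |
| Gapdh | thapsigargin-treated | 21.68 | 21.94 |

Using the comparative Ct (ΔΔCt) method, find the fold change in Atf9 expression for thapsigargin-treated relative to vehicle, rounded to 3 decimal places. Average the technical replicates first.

Mean Ct: Atf9 vehicle 32.530; Atf9 thapsigargin-treated 36.320; Gapdh vehicle 21.295; Gapdh thapsigargin-treated 21.810
ΔCt(vehicle) = 32.530 − 21.295 = 11.235
ΔCt(thapsigargin-treated) = 36.320 − 21.810 = 14.510
ΔΔCt = 14.510 − 11.235 = 3.275
Fold change = 2^(−3.275) = 0.1033

0.103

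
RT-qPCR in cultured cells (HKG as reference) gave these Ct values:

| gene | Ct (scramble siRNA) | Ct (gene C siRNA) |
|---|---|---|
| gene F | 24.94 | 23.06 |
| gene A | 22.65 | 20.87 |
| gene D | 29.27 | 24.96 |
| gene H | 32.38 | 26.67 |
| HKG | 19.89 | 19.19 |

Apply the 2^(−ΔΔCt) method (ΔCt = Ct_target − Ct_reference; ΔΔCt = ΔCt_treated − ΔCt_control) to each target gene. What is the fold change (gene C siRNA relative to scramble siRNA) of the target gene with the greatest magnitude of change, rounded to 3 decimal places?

32.223

gene F: ΔΔCt = (23.06−19.19) − (24.94−19.89) = 3.87 − 5.05 = -1.18; fold change = 2^1.18 = 2.266
gene A: ΔΔCt = (20.87−19.19) − (22.65−19.89) = 1.68 − 2.76 = -1.08; fold change = 2^1.08 = 2.114
gene D: ΔΔCt = (24.96−19.19) − (29.27−19.89) = 5.77 − 9.38 = -3.61; fold change = 2^3.61 = 12.210
gene H: ΔΔCt = (26.67−19.19) − (32.38−19.89) = 7.48 − 12.49 = -5.01; fold change = 2^5.01 = 32.223
gene H has the largest |ΔΔCt| = 5.01.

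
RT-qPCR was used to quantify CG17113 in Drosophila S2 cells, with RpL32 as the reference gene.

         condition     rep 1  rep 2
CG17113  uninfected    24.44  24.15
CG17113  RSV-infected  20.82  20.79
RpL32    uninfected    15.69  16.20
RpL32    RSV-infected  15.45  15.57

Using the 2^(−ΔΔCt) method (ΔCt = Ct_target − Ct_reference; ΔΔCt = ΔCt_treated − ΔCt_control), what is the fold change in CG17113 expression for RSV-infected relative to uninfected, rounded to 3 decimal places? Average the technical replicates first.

Mean Ct: CG17113 uninfected 24.295; CG17113 RSV-infected 20.805; RpL32 uninfected 15.945; RpL32 RSV-infected 15.510
ΔCt(uninfected) = 24.295 − 15.945 = 8.350
ΔCt(RSV-infected) = 20.805 − 15.510 = 5.295
ΔΔCt = 5.295 − 8.350 = -3.055
Fold change = 2^(−(-3.055)) = 2^3.055 = 8.3109

8.311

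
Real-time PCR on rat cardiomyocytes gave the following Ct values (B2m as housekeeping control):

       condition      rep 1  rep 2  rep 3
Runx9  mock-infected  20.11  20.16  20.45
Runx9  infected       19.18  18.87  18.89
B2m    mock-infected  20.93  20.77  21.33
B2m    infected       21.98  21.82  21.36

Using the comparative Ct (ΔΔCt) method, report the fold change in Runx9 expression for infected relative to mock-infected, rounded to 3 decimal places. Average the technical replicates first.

Mean Ct: Runx9 mock-infected 20.240; Runx9 infected 18.980; B2m mock-infected 21.010; B2m infected 21.720
ΔCt(mock-infected) = 20.240 − 21.010 = -0.770
ΔCt(infected) = 18.980 − 21.720 = -2.740
ΔΔCt = -2.740 − (-0.770) = -1.970
Fold change = 2^(−(-1.970)) = 2^1.970 = 3.9177

3.918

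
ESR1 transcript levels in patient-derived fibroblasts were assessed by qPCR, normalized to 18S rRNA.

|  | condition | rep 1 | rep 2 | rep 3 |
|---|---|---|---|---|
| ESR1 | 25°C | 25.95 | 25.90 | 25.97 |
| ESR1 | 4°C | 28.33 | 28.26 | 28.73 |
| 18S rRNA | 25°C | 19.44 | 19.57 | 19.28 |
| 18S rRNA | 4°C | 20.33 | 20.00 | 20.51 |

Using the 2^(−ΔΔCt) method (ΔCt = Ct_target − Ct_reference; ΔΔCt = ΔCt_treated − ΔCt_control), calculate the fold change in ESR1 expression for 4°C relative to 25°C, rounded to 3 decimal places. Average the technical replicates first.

Mean Ct: ESR1 25°C 25.940; ESR1 4°C 28.440; 18S rRNA 25°C 19.430; 18S rRNA 4°C 20.280
ΔCt(25°C) = 25.940 − 19.430 = 6.510
ΔCt(4°C) = 28.440 − 20.280 = 8.160
ΔΔCt = 8.160 − 6.510 = 1.650
Fold change = 2^(−1.650) = 0.3186

0.319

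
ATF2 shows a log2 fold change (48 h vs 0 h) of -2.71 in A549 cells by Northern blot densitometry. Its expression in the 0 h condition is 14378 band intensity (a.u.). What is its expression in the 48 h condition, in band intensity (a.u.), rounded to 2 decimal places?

Fold change = 2^(-2.71) = 0.1528
48 h expression = 14378 × 0.1528 = 2197.39

2197.39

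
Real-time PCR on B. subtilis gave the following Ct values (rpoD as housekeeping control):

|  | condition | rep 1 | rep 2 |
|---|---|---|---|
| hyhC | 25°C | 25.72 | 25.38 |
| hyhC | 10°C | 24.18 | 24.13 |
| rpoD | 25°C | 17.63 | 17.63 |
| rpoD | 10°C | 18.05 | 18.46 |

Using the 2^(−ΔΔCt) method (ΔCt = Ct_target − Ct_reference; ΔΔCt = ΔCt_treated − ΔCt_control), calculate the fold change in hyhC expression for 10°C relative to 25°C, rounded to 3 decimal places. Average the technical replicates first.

4.056

Mean Ct: hyhC 25°C 25.550; hyhC 10°C 24.155; rpoD 25°C 17.630; rpoD 10°C 18.255
ΔCt(25°C) = 25.550 − 17.630 = 7.920
ΔCt(10°C) = 24.155 − 18.255 = 5.900
ΔΔCt = 5.900 − 7.920 = -2.020
Fold change = 2^(−(-2.020)) = 2^2.020 = 4.0558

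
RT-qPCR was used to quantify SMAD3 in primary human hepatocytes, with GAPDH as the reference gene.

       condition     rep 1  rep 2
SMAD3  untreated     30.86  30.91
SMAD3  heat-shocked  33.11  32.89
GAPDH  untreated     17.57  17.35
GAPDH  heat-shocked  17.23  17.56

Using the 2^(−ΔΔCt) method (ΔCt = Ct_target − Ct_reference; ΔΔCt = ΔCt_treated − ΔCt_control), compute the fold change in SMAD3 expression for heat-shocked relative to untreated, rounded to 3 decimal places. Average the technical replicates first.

Mean Ct: SMAD3 untreated 30.885; SMAD3 heat-shocked 33.000; GAPDH untreated 17.460; GAPDH heat-shocked 17.395
ΔCt(untreated) = 30.885 − 17.460 = 13.425
ΔCt(heat-shocked) = 33.000 − 17.395 = 15.605
ΔΔCt = 15.605 − 13.425 = 2.180
Fold change = 2^(−2.180) = 0.2207

0.221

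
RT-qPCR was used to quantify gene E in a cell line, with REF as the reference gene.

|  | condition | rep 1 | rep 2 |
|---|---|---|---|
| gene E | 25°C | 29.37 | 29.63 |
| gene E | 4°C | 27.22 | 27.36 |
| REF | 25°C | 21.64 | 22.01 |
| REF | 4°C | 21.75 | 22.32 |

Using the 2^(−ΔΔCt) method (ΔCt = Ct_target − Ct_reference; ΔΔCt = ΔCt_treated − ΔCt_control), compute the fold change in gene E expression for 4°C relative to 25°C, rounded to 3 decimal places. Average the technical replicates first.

5.352

Mean Ct: gene E 25°C 29.500; gene E 4°C 27.290; REF 25°C 21.825; REF 4°C 22.035
ΔCt(25°C) = 29.500 − 21.825 = 7.675
ΔCt(4°C) = 27.290 − 22.035 = 5.255
ΔΔCt = 5.255 − 7.675 = -2.420
Fold change = 2^(−(-2.420)) = 2^2.420 = 5.3517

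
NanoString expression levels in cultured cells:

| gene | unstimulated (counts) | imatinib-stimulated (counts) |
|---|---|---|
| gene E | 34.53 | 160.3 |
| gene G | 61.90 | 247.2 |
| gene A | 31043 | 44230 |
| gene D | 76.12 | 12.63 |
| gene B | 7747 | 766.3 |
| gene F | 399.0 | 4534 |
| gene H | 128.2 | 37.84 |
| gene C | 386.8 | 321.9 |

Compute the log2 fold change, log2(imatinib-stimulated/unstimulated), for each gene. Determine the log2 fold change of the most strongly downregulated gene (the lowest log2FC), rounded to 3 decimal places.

-3.338

log2(160.3/34.53) = 2.215  (gene E)
log2(247.2/61.90) = 1.998  (gene G)
log2(44230/31043) = 0.511  (gene A)
log2(12.63/76.12) = -2.591  (gene D)
log2(766.3/7747) = -3.338  (gene B)
log2(4534/399.0) = 3.506  (gene F)
log2(37.84/128.2) = -1.760  (gene H)
log2(321.9/386.8) = -0.265  (gene C)
gene B is most strongly downregulated.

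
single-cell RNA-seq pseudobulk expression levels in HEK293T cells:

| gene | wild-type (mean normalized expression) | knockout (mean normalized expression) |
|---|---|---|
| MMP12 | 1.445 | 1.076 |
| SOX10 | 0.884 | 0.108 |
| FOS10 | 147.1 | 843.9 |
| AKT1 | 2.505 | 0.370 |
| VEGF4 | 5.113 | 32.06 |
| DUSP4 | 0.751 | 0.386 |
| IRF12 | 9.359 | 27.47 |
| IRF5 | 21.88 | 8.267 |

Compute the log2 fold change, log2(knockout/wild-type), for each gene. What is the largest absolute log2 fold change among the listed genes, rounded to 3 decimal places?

3.033

log2(1.076/1.445) = -0.425  (MMP12)
log2(0.108/0.884) = -3.033  (SOX10)
log2(843.9/147.1) = 2.520  (FOS10)
log2(0.370/2.505) = -2.759  (AKT1)
log2(32.06/5.113) = 2.649  (VEGF4)
log2(0.386/0.751) = -0.960  (DUSP4)
log2(27.47/9.359) = 1.553  (IRF12)
log2(8.267/21.88) = -1.404  (IRF5)
The largest magnitude belongs to SOX10.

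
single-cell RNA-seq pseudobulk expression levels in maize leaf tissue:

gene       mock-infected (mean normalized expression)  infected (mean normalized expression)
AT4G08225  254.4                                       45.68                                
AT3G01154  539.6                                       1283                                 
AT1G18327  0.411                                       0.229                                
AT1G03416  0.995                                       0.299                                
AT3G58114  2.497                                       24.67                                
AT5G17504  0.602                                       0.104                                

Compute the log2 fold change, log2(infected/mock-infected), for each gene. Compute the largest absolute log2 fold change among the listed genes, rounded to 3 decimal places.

3.304

log2(45.68/254.4) = -2.477  (AT4G08225)
log2(1283/539.6) = 1.250  (AT3G01154)
log2(0.229/0.411) = -0.844  (AT1G18327)
log2(0.299/0.995) = -1.735  (AT1G03416)
log2(24.67/2.497) = 3.304  (AT3G58114)
log2(0.104/0.602) = -2.533  (AT5G17504)
The largest magnitude belongs to AT3G58114.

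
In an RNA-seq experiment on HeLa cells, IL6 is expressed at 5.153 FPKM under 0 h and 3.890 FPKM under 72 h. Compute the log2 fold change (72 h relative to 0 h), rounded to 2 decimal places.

-0.41

Fold change = 3.890 / 5.153 = 0.7549
log2(0.7549) = -0.406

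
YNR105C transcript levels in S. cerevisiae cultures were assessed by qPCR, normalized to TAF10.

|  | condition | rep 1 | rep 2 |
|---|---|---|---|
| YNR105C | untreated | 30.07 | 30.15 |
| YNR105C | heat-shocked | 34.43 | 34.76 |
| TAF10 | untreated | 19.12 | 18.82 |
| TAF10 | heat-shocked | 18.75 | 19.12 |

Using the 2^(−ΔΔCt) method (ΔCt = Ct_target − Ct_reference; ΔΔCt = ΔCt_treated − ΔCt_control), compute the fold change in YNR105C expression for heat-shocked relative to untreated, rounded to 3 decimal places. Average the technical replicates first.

Mean Ct: YNR105C untreated 30.110; YNR105C heat-shocked 34.595; TAF10 untreated 18.970; TAF10 heat-shocked 18.935
ΔCt(untreated) = 30.110 − 18.970 = 11.140
ΔCt(heat-shocked) = 34.595 − 18.935 = 15.660
ΔΔCt = 15.660 − 11.140 = 4.520
Fold change = 2^(−4.520) = 0.0436

0.044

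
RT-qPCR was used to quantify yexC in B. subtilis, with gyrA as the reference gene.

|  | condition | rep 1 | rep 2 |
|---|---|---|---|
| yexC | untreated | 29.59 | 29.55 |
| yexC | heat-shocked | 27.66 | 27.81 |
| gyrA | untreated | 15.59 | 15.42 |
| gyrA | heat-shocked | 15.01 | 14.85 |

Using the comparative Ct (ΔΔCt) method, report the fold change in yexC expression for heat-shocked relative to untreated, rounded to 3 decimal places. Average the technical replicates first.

Mean Ct: yexC untreated 29.570; yexC heat-shocked 27.735; gyrA untreated 15.505; gyrA heat-shocked 14.930
ΔCt(untreated) = 29.570 − 15.505 = 14.065
ΔCt(heat-shocked) = 27.735 − 14.930 = 12.805
ΔΔCt = 12.805 − 14.065 = -1.260
Fold change = 2^(−(-1.260)) = 2^1.260 = 2.3950

2.395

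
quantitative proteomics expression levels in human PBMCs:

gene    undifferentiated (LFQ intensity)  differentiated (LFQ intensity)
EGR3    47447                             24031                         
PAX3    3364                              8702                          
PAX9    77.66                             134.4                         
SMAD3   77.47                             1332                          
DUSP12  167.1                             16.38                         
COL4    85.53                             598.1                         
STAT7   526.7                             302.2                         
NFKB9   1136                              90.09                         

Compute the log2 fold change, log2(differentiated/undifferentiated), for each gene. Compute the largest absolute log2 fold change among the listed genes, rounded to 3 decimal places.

4.104

log2(24031/47447) = -0.981  (EGR3)
log2(8702/3364) = 1.371  (PAX3)
log2(134.4/77.66) = 0.791  (PAX9)
log2(1332/77.47) = 4.104  (SMAD3)
log2(16.38/167.1) = -3.351  (DUSP12)
log2(598.1/85.53) = 2.806  (COL4)
log2(302.2/526.7) = -0.801  (STAT7)
log2(90.09/1136) = -3.656  (NFKB9)
The largest magnitude belongs to SMAD3.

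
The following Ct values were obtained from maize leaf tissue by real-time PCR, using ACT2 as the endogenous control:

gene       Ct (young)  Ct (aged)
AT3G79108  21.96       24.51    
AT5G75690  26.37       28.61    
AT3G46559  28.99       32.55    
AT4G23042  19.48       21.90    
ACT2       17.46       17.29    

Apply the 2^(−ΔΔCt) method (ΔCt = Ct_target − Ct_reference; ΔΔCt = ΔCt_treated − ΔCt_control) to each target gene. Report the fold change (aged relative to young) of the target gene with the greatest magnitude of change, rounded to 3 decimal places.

0.075

AT3G79108: ΔΔCt = (24.51−17.29) − (21.96−17.46) = 7.22 − 4.50 = 2.72; fold change = 2^-2.72 = 0.152
AT5G75690: ΔΔCt = (28.61−17.29) − (26.37−17.46) = 11.32 − 8.91 = 2.41; fold change = 2^-2.41 = 0.188
AT3G46559: ΔΔCt = (32.55−17.29) − (28.99−17.46) = 15.26 − 11.53 = 3.73; fold change = 2^-3.73 = 0.075
AT4G23042: ΔΔCt = (21.90−17.29) − (19.48−17.46) = 4.61 − 2.02 = 2.59; fold change = 2^-2.59 = 0.166
AT3G46559 has the largest |ΔΔCt| = 3.73.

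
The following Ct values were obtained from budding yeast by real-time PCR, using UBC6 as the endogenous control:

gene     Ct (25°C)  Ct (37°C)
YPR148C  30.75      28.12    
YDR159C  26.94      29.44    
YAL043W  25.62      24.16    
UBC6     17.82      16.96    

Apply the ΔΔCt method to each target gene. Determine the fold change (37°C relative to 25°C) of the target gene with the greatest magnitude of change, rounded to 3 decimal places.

0.097

YPR148C: ΔΔCt = (28.12−16.96) − (30.75−17.82) = 11.16 − 12.93 = -1.77; fold change = 2^1.77 = 3.411
YDR159C: ΔΔCt = (29.44−16.96) − (26.94−17.82) = 12.48 − 9.12 = 3.36; fold change = 2^-3.36 = 0.097
YAL043W: ΔΔCt = (24.16−16.96) − (25.62−17.82) = 7.20 − 7.80 = -0.60; fold change = 2^0.60 = 1.516
YDR159C has the largest |ΔΔCt| = 3.36.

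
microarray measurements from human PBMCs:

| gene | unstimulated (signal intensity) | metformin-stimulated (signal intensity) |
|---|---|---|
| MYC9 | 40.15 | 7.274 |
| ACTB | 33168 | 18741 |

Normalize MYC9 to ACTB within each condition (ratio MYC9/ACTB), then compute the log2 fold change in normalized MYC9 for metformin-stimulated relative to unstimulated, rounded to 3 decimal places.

MYC9/ACTB (unstimulated) = 40.15 / 33168 = 0.0012105
MYC9/ACTB (metformin-stimulated) = 7.274 / 18741 = 0.00038813
Fold change = 0.00038813 / 0.0012105 = 0.3206
log2(0.3206) = -1.6410

-1.641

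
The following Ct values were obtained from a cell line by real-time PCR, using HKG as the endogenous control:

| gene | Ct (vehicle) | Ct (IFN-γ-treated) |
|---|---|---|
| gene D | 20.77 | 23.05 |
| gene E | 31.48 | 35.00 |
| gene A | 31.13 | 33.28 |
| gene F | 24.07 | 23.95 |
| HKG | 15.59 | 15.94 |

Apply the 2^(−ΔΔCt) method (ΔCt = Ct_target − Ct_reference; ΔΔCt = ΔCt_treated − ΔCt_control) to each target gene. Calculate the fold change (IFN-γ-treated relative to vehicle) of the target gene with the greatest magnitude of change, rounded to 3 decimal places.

0.111

gene D: ΔΔCt = (23.05−15.94) − (20.77−15.59) = 7.11 − 5.18 = 1.93; fold change = 2^-1.93 = 0.262
gene E: ΔΔCt = (35.00−15.94) − (31.48−15.59) = 19.06 − 15.89 = 3.17; fold change = 2^-3.17 = 0.111
gene A: ΔΔCt = (33.28−15.94) − (31.13−15.59) = 17.34 − 15.54 = 1.80; fold change = 2^-1.80 = 0.287
gene F: ΔΔCt = (23.95−15.94) − (24.07−15.59) = 8.01 − 8.48 = -0.47; fold change = 2^0.47 = 1.385
gene E has the largest |ΔΔCt| = 3.17.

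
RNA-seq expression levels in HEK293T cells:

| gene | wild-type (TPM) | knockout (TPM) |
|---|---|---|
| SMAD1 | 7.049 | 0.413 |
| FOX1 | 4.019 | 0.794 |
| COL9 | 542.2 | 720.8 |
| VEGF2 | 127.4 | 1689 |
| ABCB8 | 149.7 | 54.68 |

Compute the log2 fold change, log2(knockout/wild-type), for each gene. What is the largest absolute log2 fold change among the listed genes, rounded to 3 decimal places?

log2(0.413/7.049) = -4.093  (SMAD1)
log2(0.794/4.019) = -2.340  (FOX1)
log2(720.8/542.2) = 0.411  (COL9)
log2(1689/127.4) = 3.729  (VEGF2)
log2(54.68/149.7) = -1.453  (ABCB8)
The largest magnitude belongs to SMAD1.

4.093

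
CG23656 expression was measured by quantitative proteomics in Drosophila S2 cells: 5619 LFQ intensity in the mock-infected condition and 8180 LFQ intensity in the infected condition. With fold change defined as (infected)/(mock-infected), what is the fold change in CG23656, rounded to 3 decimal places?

1.456

Fold change = 8180 / 5619 = 1.4558
CG23656 is upregulated.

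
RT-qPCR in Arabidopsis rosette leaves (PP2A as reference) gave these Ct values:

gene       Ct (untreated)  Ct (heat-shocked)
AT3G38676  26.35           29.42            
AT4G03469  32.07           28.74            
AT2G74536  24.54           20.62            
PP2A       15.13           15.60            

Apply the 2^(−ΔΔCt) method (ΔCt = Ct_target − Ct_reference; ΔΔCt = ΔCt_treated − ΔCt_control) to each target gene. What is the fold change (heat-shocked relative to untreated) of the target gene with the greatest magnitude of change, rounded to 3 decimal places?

20.966

AT3G38676: ΔΔCt = (29.42−15.60) − (26.35−15.13) = 13.82 − 11.22 = 2.60; fold change = 2^-2.60 = 0.165
AT4G03469: ΔΔCt = (28.74−15.60) − (32.07−15.13) = 13.14 − 16.94 = -3.80; fold change = 2^3.80 = 13.929
AT2G74536: ΔΔCt = (20.62−15.60) − (24.54−15.13) = 5.02 − 9.41 = -4.39; fold change = 2^4.39 = 20.966
AT2G74536 has the largest |ΔΔCt| = 4.39.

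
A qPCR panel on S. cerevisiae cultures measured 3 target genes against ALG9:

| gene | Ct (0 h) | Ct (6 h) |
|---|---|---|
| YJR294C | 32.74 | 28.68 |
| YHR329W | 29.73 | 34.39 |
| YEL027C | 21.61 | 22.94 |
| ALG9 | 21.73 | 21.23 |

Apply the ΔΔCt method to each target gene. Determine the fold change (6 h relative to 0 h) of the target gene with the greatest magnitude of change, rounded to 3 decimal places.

0.028

YJR294C: ΔΔCt = (28.68−21.23) − (32.74−21.73) = 7.45 − 11.01 = -3.56; fold change = 2^3.56 = 11.794
YHR329W: ΔΔCt = (34.39−21.23) − (29.73−21.73) = 13.16 − 8.00 = 5.16; fold change = 2^-5.16 = 0.028
YEL027C: ΔΔCt = (22.94−21.23) − (21.61−21.73) = 1.71 − (-0.12) = 1.83; fold change = 2^-1.83 = 0.281
YHR329W has the largest |ΔΔCt| = 5.16.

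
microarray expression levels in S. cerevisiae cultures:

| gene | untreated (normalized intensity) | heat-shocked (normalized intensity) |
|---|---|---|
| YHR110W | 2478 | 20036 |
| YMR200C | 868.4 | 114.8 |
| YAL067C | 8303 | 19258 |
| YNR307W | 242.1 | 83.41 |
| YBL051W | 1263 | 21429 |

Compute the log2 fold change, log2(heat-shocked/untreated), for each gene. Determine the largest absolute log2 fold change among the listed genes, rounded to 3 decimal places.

log2(20036/2478) = 3.015  (YHR110W)
log2(114.8/868.4) = -2.919  (YMR200C)
log2(19258/8303) = 1.214  (YAL067C)
log2(83.41/242.1) = -1.537  (YNR307W)
log2(21429/1263) = 4.085  (YBL051W)
The largest magnitude belongs to YBL051W.

4.085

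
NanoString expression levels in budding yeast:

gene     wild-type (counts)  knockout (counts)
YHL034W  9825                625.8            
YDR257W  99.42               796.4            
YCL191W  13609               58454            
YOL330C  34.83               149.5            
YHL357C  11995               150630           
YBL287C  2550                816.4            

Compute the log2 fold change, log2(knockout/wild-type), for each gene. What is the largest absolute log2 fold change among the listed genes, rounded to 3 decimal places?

3.973

log2(625.8/9825) = -3.973  (YHL034W)
log2(796.4/99.42) = 3.002  (YDR257W)
log2(58454/13609) = 2.103  (YCL191W)
log2(149.5/34.83) = 2.102  (YOL330C)
log2(150630/11995) = 3.651  (YHL357C)
log2(816.4/2550) = -1.643  (YBL287C)
The largest magnitude belongs to YHL034W.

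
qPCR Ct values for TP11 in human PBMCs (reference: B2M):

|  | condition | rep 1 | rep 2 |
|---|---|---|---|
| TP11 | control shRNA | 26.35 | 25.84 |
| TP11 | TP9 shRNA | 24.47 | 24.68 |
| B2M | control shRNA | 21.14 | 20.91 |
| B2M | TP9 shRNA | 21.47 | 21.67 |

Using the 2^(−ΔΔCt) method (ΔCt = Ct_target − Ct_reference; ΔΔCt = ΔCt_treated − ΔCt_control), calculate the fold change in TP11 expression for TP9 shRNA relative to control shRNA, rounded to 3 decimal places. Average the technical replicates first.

Mean Ct: TP11 control shRNA 26.095; TP11 TP9 shRNA 24.575; B2M control shRNA 21.025; B2M TP9 shRNA 21.570
ΔCt(control shRNA) = 26.095 − 21.025 = 5.070
ΔCt(TP9 shRNA) = 24.575 − 21.570 = 3.005
ΔΔCt = 3.005 − 5.070 = -2.065
Fold change = 2^(−(-2.065)) = 2^2.065 = 4.1843

4.184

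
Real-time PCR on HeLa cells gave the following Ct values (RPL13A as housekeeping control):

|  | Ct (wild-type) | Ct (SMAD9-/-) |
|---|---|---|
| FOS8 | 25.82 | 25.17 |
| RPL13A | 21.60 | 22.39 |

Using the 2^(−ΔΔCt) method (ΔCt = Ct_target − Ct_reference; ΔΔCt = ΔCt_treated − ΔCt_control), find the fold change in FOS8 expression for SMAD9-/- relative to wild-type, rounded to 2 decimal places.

2.71

ΔCt(wild-type) = 25.820 − 21.600 = 4.220
ΔCt(SMAD9-/-) = 25.170 − 22.390 = 2.780
ΔΔCt = 2.780 − 4.220 = -1.440
Fold change = 2^(−(-1.440)) = 2^1.440 = 2.713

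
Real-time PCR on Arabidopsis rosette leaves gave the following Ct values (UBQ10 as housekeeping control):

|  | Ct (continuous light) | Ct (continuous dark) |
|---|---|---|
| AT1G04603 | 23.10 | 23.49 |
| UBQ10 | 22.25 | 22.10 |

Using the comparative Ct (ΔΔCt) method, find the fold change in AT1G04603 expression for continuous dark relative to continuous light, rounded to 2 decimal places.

0.69

ΔCt(continuous light) = 23.100 − 22.250 = 0.850
ΔCt(continuous dark) = 23.490 − 22.100 = 1.390
ΔΔCt = 1.390 − 0.850 = 0.540
Fold change = 2^(−0.540) = 0.688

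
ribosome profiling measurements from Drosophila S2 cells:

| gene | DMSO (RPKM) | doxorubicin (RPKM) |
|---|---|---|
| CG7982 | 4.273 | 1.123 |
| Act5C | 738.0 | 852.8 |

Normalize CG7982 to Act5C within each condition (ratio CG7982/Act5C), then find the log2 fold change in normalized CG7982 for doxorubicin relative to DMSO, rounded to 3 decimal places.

CG7982/Act5C (DMSO) = 4.273 / 738.0 = 0.00579
CG7982/Act5C (doxorubicin) = 1.123 / 852.8 = 0.0013168
Fold change = 0.0013168 / 0.00579 = 0.2274
log2(0.2274) = -2.1365

-2.136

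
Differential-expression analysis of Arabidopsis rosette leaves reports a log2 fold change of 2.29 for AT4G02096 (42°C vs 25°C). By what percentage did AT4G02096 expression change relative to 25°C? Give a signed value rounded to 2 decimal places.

389.06%

Fold change = 2^(2.29) = 4.8906
Percent change = (FC − 1) × 100% = (4.8906 − 1) × 100 = 389.06%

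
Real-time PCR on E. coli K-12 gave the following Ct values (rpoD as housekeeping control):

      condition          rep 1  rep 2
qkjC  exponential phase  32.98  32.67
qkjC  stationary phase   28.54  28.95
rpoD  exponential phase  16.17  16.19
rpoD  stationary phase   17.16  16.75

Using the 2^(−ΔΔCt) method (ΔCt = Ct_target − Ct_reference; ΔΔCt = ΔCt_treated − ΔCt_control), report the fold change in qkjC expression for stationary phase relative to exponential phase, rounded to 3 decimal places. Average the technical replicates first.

Mean Ct: qkjC exponential phase 32.825; qkjC stationary phase 28.745; rpoD exponential phase 16.180; rpoD stationary phase 16.955
ΔCt(exponential phase) = 32.825 − 16.180 = 16.645
ΔCt(stationary phase) = 28.745 − 16.955 = 11.790
ΔΔCt = 11.790 − 16.645 = -4.855
Fold change = 2^(−(-4.855)) = 2^4.855 = 28.9401

28.940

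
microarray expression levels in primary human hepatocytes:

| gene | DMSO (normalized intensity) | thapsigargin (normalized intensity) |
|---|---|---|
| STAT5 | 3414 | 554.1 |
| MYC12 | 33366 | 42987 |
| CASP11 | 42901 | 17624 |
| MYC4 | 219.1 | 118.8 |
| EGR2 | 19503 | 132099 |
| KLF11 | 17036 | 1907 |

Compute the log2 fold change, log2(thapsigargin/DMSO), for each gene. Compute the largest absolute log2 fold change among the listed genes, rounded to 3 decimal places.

3.159

log2(554.1/3414) = -2.623  (STAT5)
log2(42987/33366) = 0.366  (MYC12)
log2(17624/42901) = -1.283  (CASP11)
log2(118.8/219.1) = -0.883  (MYC4)
log2(132099/19503) = 2.760  (EGR2)
log2(1907/17036) = -3.159  (KLF11)
The largest magnitude belongs to KLF11.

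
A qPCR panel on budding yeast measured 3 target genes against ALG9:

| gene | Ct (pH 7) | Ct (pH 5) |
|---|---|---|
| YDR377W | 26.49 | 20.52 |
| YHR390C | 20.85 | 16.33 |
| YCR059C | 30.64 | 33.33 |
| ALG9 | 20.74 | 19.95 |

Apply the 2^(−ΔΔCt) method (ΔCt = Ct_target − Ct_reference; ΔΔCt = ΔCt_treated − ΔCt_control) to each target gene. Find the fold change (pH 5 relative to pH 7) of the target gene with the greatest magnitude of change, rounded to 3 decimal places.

36.252

YDR377W: ΔΔCt = (20.52−19.95) − (26.49−20.74) = 0.57 − 5.75 = -5.18; fold change = 2^5.18 = 36.252
YHR390C: ΔΔCt = (16.33−19.95) − (20.85−20.74) = -3.62 − 0.11 = -3.73; fold change = 2^3.73 = 13.269
YCR059C: ΔΔCt = (33.33−19.95) − (30.64−20.74) = 13.38 − 9.90 = 3.48; fold change = 2^-3.48 = 0.090
YDR377W has the largest |ΔΔCt| = 5.18.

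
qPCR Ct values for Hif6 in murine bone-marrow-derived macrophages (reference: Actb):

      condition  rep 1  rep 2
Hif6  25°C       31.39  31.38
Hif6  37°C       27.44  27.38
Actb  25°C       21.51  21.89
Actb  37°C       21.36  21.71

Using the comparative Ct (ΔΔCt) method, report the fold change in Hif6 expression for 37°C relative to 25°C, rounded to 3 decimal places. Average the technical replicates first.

14.026

Mean Ct: Hif6 25°C 31.385; Hif6 37°C 27.410; Actb 25°C 21.700; Actb 37°C 21.535
ΔCt(25°C) = 31.385 − 21.700 = 9.685
ΔCt(37°C) = 27.410 − 21.535 = 5.875
ΔΔCt = 5.875 − 9.685 = -3.810
Fold change = 2^(−(-3.810)) = 2^3.810 = 14.0257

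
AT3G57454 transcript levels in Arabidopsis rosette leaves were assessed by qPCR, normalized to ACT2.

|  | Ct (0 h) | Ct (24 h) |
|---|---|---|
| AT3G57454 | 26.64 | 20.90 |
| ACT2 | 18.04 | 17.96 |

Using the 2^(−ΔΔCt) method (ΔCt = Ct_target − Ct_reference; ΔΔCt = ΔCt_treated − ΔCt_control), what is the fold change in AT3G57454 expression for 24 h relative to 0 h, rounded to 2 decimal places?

50.56

ΔCt(0 h) = 26.640 − 18.040 = 8.600
ΔCt(24 h) = 20.900 − 17.960 = 2.940
ΔΔCt = 2.940 − 8.600 = -5.660
Fold change = 2^(−(-5.660)) = 2^5.660 = 50.563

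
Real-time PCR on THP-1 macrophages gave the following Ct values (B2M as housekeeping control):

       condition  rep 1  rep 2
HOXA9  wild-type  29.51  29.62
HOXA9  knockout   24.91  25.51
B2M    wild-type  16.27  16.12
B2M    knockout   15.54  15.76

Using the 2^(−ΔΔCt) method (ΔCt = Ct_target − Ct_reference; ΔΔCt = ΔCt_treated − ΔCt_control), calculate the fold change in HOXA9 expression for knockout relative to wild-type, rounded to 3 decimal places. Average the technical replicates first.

Mean Ct: HOXA9 wild-type 29.565; HOXA9 knockout 25.210; B2M wild-type 16.195; B2M knockout 15.650
ΔCt(wild-type) = 29.565 − 16.195 = 13.370
ΔCt(knockout) = 25.210 − 15.650 = 9.560
ΔΔCt = 9.560 − 13.370 = -3.810
Fold change = 2^(−(-3.810)) = 2^3.810 = 14.0257

14.026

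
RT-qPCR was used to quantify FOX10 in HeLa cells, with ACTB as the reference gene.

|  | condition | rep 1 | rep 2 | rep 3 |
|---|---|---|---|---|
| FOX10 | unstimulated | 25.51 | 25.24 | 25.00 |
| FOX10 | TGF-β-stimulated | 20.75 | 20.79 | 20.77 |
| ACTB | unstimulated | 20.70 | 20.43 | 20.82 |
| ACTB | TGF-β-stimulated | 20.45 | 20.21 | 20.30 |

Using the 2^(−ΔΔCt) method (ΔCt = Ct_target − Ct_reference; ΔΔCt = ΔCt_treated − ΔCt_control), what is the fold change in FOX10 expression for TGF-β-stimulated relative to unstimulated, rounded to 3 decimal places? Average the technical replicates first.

Mean Ct: FOX10 unstimulated 25.250; FOX10 TGF-β-stimulated 20.770; ACTB unstimulated 20.650; ACTB TGF-β-stimulated 20.320
ΔCt(unstimulated) = 25.250 − 20.650 = 4.600
ΔCt(TGF-β-stimulated) = 20.770 − 20.320 = 0.450
ΔΔCt = 0.450 − 4.600 = -4.150
Fold change = 2^(−(-4.150)) = 2^4.150 = 17.7531

17.753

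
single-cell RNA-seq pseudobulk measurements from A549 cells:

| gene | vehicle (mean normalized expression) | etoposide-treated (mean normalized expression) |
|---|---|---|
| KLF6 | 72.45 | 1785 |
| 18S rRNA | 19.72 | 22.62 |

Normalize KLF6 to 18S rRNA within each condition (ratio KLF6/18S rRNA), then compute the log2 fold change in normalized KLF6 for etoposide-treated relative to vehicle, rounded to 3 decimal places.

KLF6/18S rRNA (vehicle) = 72.45 / 19.72 = 3.6739
KLF6/18S rRNA (etoposide-treated) = 1785 / 22.62 = 78.912
Fold change = 78.912 / 3.6739 = 21.4790
log2(21.4790) = 4.4249

4.425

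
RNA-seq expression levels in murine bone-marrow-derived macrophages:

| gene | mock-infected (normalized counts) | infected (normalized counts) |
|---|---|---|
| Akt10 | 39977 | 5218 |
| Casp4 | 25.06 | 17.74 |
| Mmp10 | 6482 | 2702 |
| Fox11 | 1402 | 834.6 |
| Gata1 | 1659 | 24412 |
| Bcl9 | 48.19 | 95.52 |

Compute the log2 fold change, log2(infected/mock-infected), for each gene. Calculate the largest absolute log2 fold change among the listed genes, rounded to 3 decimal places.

log2(5218/39977) = -2.938  (Akt10)
log2(17.74/25.06) = -0.498  (Casp4)
log2(2702/6482) = -1.262  (Mmp10)
log2(834.6/1402) = -0.748  (Fox11)
log2(24412/1659) = 3.879  (Gata1)
log2(95.52/48.19) = 0.987  (Bcl9)
The largest magnitude belongs to Gata1.

3.879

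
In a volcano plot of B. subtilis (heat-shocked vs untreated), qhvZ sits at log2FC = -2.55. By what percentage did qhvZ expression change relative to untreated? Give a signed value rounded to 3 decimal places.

Fold change = 2^(-2.55) = 0.1708
Percent change = (FC − 1) × 100% = (0.1708 − 1) × 100 = -82.924%

-82.924%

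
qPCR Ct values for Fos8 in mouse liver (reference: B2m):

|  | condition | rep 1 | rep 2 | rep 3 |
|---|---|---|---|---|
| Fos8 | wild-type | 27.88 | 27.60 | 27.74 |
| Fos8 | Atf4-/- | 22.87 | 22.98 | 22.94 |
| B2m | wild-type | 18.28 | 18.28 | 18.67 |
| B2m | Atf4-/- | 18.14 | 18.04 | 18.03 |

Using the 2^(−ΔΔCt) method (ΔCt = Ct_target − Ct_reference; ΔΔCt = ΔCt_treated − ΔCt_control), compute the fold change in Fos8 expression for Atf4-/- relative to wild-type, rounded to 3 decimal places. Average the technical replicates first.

Mean Ct: Fos8 wild-type 27.740; Fos8 Atf4-/- 22.930; B2m wild-type 18.410; B2m Atf4-/- 18.070
ΔCt(wild-type) = 27.740 − 18.410 = 9.330
ΔCt(Atf4-/-) = 22.930 − 18.070 = 4.860
ΔΔCt = 4.860 − 9.330 = -4.470
Fold change = 2^(−(-4.470)) = 2^4.470 = 22.1618

22.162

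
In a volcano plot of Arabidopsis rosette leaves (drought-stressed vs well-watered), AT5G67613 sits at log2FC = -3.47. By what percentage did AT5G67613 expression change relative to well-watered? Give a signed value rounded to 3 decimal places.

-90.975%

Fold change = 2^(-3.47) = 0.0902
Percent change = (FC − 1) × 100% = (0.0902 − 1) × 100 = -90.975%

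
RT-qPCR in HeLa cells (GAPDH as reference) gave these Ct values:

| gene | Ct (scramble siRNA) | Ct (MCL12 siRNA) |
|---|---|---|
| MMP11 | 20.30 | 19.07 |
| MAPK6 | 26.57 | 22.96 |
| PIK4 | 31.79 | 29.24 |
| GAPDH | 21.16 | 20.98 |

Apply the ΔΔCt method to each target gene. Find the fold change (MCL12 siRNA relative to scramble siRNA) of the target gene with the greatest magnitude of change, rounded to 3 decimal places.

MMP11: ΔΔCt = (19.07−20.98) − (20.30−21.16) = -1.91 − (-0.86) = -1.05; fold change = 2^1.05 = 2.071
MAPK6: ΔΔCt = (22.96−20.98) − (26.57−21.16) = 1.98 − 5.41 = -3.43; fold change = 2^3.43 = 10.778
PIK4: ΔΔCt = (29.24−20.98) − (31.79−21.16) = 8.26 − 10.63 = -2.37; fold change = 2^2.37 = 5.169
MAPK6 has the largest |ΔΔCt| = 3.43.

10.778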